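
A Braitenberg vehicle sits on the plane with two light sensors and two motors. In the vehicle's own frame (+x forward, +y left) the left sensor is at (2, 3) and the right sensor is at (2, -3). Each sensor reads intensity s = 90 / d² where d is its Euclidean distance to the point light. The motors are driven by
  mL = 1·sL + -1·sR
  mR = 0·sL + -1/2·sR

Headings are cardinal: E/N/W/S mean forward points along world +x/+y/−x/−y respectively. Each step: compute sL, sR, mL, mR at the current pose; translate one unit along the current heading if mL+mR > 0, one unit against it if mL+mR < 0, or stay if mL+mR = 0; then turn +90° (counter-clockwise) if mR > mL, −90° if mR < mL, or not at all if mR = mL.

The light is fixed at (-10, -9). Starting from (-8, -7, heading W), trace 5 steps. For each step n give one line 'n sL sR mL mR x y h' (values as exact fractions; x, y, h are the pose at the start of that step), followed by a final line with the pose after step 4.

0 90 18/5 432/5 -9/5 -8 -7 W
1 9/2 45/16 27/16 -45/32 -9 -7 N
2 2 10 -8 -5 -9 -6 E
3 45/17 45/17 0 -45/34 -10 -6 N
4 90/29 18 -432/29 -9 -10 -7 E
final -11 -7 N

n=0: pose=(-8,-7,W); sL=90, sR=18/5; mL=432/5, mR=-9/5; mL+mR=423/5 → advance +1; mR−mL=-441/5 → turn -1·90°
n=1: pose=(-9,-7,N); sL=9/2, sR=45/16; mL=27/16, mR=-45/32; mL+mR=9/32 → advance +1; mR−mL=-99/32 → turn -1·90°
n=2: pose=(-9,-6,E); sL=2, sR=10; mL=-8, mR=-5; mL+mR=-13 → advance -1; mR−mL=3 → turn +1·90°
n=3: pose=(-10,-6,N); sL=45/17, sR=45/17; mL=0, mR=-45/34; mL+mR=-45/34 → advance -1; mR−mL=-45/34 → turn -1·90°
n=4: pose=(-10,-7,E); sL=90/29, sR=18; mL=-432/29, mR=-9; mL+mR=-693/29 → advance -1; mR−mL=171/29 → turn +1·90°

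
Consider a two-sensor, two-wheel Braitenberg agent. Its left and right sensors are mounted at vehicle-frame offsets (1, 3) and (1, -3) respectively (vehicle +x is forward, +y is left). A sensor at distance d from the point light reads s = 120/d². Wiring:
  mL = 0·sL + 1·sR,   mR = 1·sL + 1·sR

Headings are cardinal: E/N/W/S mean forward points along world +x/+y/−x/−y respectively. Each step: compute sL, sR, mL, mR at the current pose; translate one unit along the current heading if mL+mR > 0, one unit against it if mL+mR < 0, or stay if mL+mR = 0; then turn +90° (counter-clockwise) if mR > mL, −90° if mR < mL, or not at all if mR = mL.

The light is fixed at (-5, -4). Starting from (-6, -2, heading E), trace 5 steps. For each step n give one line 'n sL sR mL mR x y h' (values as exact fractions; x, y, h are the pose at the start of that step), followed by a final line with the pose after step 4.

0 24/5 120 120 624/5 -6 -2 E
1 20/3 20/3 20/3 40/3 -5 -2 N
2 120 120/37 120/37 4560/37 -5 -1 W
3 15 6 6 21 -6 -1 S
4 24/5 120 120 624/5 -6 -2 E
final -5 -2 N

n=0: pose=(-6,-2,E); sL=24/5, sR=120; mL=120, mR=624/5; mL+mR=1224/5 → advance +1; mR−mL=24/5 → turn +1·90°
n=1: pose=(-5,-2,N); sL=20/3, sR=20/3; mL=20/3, mR=40/3; mL+mR=20 → advance +1; mR−mL=20/3 → turn +1·90°
n=2: pose=(-5,-1,W); sL=120, sR=120/37; mL=120/37, mR=4560/37; mL+mR=4680/37 → advance +1; mR−mL=120 → turn +1·90°
n=3: pose=(-6,-1,S); sL=15, sR=6; mL=6, mR=21; mL+mR=27 → advance +1; mR−mL=15 → turn +1·90°
n=4: pose=(-6,-2,E); sL=24/5, sR=120; mL=120, mR=624/5; mL+mR=1224/5 → advance +1; mR−mL=24/5 → turn +1·90°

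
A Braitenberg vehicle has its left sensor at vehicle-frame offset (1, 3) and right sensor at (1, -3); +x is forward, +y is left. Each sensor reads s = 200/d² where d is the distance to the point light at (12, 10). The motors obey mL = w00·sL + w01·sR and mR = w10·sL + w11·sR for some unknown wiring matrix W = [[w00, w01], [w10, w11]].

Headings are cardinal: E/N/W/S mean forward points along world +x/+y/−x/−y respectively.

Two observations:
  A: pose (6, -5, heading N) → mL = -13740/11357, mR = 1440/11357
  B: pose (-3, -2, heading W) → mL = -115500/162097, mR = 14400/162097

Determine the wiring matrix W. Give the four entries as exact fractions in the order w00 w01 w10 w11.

-1 -1/2 -1/2 1/2

obs A: pose=(6,-5,N) → sL=200/277, sR=40/41, mL=-13740/11357, mR=1440/11357
obs B: pose=(-3,-2,W) → sL=200/481, sR=200/337, mL=-115500/162097, mR=14400/162097
sensor matrix S = [[200/277, 40/41], [200/481, 200/337]]; det S = 42048000/1840935629
solve [mL_A; mL_B] = S·[w00; w01] and [mR_A; mR_B] = S·[w10; w11]:
  w00 = -1, w01 = -1/2, w10 = -1/2, w11 = 1/2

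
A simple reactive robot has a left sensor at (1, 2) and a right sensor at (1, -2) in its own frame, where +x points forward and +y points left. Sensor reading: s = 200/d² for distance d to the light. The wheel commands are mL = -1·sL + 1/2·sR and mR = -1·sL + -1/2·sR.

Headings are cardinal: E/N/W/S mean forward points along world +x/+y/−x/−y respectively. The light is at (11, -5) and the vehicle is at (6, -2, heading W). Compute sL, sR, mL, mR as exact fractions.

200/37 200/61 -8500/2257 -15900/2257

left sensor world pos  = (5, -4); dL² = 37
right sensor world pos = (5, 0); dR² = 61
sL = 200/37 = 200/37
sR = 200/61 = 200/61
mL = -1·sL + 1/2·sR = -8500/2257
mR = -1·sL + -1/2·sR = -15900/2257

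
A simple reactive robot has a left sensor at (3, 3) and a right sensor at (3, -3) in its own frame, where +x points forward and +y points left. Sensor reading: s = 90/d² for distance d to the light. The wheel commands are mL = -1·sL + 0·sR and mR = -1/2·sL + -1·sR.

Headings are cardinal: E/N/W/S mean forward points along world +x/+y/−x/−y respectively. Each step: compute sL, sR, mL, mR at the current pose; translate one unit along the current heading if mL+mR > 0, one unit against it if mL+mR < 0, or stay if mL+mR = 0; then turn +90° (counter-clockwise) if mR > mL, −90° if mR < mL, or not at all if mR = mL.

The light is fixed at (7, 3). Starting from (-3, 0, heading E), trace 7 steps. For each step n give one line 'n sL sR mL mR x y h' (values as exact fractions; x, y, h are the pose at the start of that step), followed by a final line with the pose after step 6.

n=0: pose=(-3,0,E); sL=90/49, sR=18/17; mL=-90/49, mR=-1647/833; mL+mR=-3177/833 → advance -1; mR−mL=-117/833 → turn -1·90°
n=1: pose=(-4,0,S); sL=9/10, sR=45/116; mL=-9/10, mR=-243/290; mL+mR=-252/145 → advance -1; mR−mL=9/145 → turn +1·90°
n=2: pose=(-4,1,E); sL=18/13, sR=90/89; mL=-18/13, mR=-1971/1157; mL+mR=-3573/1157 → advance -1; mR−mL=-369/1157 → turn -1·90°
n=3: pose=(-5,1,S); sL=45/53, sR=9/25; mL=-45/53, mR=-2079/2650; mL+mR=-4329/2650 → advance -1; mR−mL=171/2650 → turn +1·90°
n=4: pose=(-5,2,E); sL=18/17, sR=90/97; mL=-18/17, mR=-2403/1649; mL+mR=-4149/1649 → advance -1; mR−mL=-657/1649 → turn -1·90°
n=5: pose=(-6,2,S); sL=45/58, sR=45/136; mL=-45/58, mR=-2835/3944; mL+mR=-5895/3944 → advance -1; mR−mL=225/3944 → turn +1·90°
n=6: pose=(-6,3,E); sL=90/109, sR=90/109; mL=-90/109, mR=-135/109; mL+mR=-225/109 → advance -1; mR−mL=-45/109 → turn -1·90°

0 90/49 18/17 -90/49 -1647/833 -3 0 E
1 9/10 45/116 -9/10 -243/290 -4 0 S
2 18/13 90/89 -18/13 -1971/1157 -4 1 E
3 45/53 9/25 -45/53 -2079/2650 -5 1 S
4 18/17 90/97 -18/17 -2403/1649 -5 2 E
5 45/58 45/136 -45/58 -2835/3944 -6 2 S
6 90/109 90/109 -90/109 -135/109 -6 3 E
final -7 3 S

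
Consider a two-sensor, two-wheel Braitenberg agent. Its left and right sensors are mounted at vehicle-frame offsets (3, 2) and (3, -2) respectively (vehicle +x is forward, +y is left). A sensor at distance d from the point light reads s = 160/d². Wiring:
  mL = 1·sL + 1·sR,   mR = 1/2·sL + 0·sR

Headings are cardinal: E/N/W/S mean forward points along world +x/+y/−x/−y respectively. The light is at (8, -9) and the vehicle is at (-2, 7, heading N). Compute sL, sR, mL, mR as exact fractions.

left sensor world pos  = (-4, 10); dL² = 505
right sensor world pos = (0, 10); dR² = 425
sL = 160/505 = 32/101
sR = 160/425 = 32/85
mL = 1·sL + 1·sR = 5952/8585
mR = 1/2·sL + 0·sR = 16/101

32/101 32/85 5952/8585 16/101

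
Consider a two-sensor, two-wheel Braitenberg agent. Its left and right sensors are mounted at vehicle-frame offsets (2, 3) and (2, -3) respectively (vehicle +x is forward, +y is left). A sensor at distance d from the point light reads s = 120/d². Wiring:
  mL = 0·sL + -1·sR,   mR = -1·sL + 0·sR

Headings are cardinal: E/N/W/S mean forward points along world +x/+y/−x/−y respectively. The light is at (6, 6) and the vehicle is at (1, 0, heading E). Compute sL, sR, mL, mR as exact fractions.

left sensor world pos  = (3, 3); dL² = 18
right sensor world pos = (3, -3); dR² = 90
sL = 120/18 = 20/3
sR = 120/90 = 4/3
mL = 0·sL + -1·sR = -4/3
mR = -1·sL + 0·sR = -20/3

20/3 4/3 -4/3 -20/3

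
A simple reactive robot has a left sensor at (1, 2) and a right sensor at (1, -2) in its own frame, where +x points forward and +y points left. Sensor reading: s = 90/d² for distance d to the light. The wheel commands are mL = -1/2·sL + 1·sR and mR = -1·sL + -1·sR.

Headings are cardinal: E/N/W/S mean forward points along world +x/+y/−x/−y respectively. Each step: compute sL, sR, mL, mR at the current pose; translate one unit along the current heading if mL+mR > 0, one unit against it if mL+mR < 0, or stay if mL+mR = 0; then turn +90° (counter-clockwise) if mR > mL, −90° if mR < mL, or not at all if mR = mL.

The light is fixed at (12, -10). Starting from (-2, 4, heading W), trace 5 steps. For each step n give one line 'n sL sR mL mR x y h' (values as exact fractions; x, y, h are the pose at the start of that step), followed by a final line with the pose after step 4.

0 10/41 90/481 1285/19721 -8500/19721 -2 4 W
1 1/5 45/173 277/1730 -398/865 -1 4 N
2 10/41 18/53 473/2173 -1268/2173 -1 3 E
3 5/16 9/40 11/160 -43/80 -2 3 S
4 10/41 90/481 1285/19721 -8500/19721 -2 4 W
final -1 4 N

n=0: pose=(-2,4,W); sL=10/41, sR=90/481; mL=1285/19721, mR=-8500/19721; mL+mR=-15/41 → advance -1; mR−mL=-9785/19721 → turn -1·90°
n=1: pose=(-1,4,N); sL=1/5, sR=45/173; mL=277/1730, mR=-398/865; mL+mR=-3/10 → advance -1; mR−mL=-1073/1730 → turn -1·90°
n=2: pose=(-1,3,E); sL=10/41, sR=18/53; mL=473/2173, mR=-1268/2173; mL+mR=-15/41 → advance -1; mR−mL=-1741/2173 → turn -1·90°
n=3: pose=(-2,3,S); sL=5/16, sR=9/40; mL=11/160, mR=-43/80; mL+mR=-15/32 → advance -1; mR−mL=-97/160 → turn -1·90°
n=4: pose=(-2,4,W); sL=10/41, sR=90/481; mL=1285/19721, mR=-8500/19721; mL+mR=-15/41 → advance -1; mR−mL=-9785/19721 → turn -1·90°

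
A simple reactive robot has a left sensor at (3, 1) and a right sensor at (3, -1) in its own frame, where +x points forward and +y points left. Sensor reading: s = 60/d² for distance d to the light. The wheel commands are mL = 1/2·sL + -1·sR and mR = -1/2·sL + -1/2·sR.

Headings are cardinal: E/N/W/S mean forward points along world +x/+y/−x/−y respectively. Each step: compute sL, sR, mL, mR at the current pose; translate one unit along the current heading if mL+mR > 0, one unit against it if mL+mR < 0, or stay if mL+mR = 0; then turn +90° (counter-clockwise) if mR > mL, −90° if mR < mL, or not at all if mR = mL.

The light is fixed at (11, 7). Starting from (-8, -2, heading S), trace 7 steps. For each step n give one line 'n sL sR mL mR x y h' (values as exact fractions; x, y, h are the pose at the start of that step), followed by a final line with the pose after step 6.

n=0: pose=(-8,-2,S); sL=5/39, sR=15/136; mL=-245/5304, mR=-1265/10608; mL+mR=-45/272 → advance -1; mR−mL=-775/10608 → turn -1·90°
n=1: pose=(-8,-1,W); sL=12/113, sR=60/533; mL=-3582/60229, mR=-6588/60229; mL+mR=-90/533 → advance -1; mR−mL=-3006/60229 → turn -1·90°
n=2: pose=(-7,-1,N); sL=30/193, sR=30/157; mL=-3435/30301, mR=-5250/30301; mL+mR=-45/157 → advance -1; mR−mL=-1815/30301 → turn -1·90°
n=3: pose=(-7,-2,E); sL=60/289, sR=12/65; mL=-1518/18785, mR=-3684/18785; mL+mR=-18/65 → advance -1; mR−mL=-2166/18785 → turn -1·90°
n=4: pose=(-8,-2,S); sL=5/39, sR=15/136; mL=-245/5304, mR=-1265/10608; mL+mR=-45/272 → advance -1; mR−mL=-775/10608 → turn -1·90°
n=5: pose=(-8,-1,W); sL=12/113, sR=60/533; mL=-3582/60229, mR=-6588/60229; mL+mR=-90/533 → advance -1; mR−mL=-3006/60229 → turn -1·90°
n=6: pose=(-7,-1,N); sL=30/193, sR=30/157; mL=-3435/30301, mR=-5250/30301; mL+mR=-45/157 → advance -1; mR−mL=-1815/30301 → turn -1·90°

0 5/39 15/136 -245/5304 -1265/10608 -8 -2 S
1 12/113 60/533 -3582/60229 -6588/60229 -8 -1 W
2 30/193 30/157 -3435/30301 -5250/30301 -7 -1 N
3 60/289 12/65 -1518/18785 -3684/18785 -7 -2 E
4 5/39 15/136 -245/5304 -1265/10608 -8 -2 S
5 12/113 60/533 -3582/60229 -6588/60229 -8 -1 W
6 30/193 30/157 -3435/30301 -5250/30301 -7 -1 N
final -7 -2 E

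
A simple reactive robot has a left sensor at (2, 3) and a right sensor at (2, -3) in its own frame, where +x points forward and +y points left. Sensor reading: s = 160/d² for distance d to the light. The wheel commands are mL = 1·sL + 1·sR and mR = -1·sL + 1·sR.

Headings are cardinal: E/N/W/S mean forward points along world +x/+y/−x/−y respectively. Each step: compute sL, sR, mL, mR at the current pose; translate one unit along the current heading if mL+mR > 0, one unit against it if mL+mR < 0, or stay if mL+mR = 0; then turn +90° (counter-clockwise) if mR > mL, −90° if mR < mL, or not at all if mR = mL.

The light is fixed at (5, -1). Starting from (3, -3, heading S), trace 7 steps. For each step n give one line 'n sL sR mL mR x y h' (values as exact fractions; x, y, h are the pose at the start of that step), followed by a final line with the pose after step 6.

n=0: pose=(3,-3,S); sL=160/17, sR=160/41; mL=9280/697, mR=-3840/697; mL+mR=320/41 → advance +1; mR−mL=-320/17 → turn -1·90°
n=1: pose=(3,-4,W); sL=40/13, sR=10; mL=170/13, mR=90/13; mL+mR=20 → advance +1; mR−mL=-80/13 → turn -1·90°
n=2: pose=(2,-4,N); sL=160/37, sR=160; mL=6080/37, mR=5760/37; mL+mR=320 → advance +1; mR−mL=-320/37 → turn -1·90°
n=3: pose=(2,-3,E); sL=80, sR=80/13; mL=1120/13, mR=-960/13; mL+mR=160/13 → advance +1; mR−mL=-160 → turn -1·90°
n=4: pose=(3,-3,S); sL=160/17, sR=160/41; mL=9280/697, mR=-3840/697; mL+mR=320/41 → advance +1; mR−mL=-320/17 → turn -1·90°
n=5: pose=(3,-4,W); sL=40/13, sR=10; mL=170/13, mR=90/13; mL+mR=20 → advance +1; mR−mL=-80/13 → turn -1·90°
n=6: pose=(2,-4,N); sL=160/37, sR=160; mL=6080/37, mR=5760/37; mL+mR=320 → advance +1; mR−mL=-320/37 → turn -1·90°

0 160/17 160/41 9280/697 -3840/697 3 -3 S
1 40/13 10 170/13 90/13 3 -4 W
2 160/37 160 6080/37 5760/37 2 -4 N
3 80 80/13 1120/13 -960/13 2 -3 E
4 160/17 160/41 9280/697 -3840/697 3 -3 S
5 40/13 10 170/13 90/13 3 -4 W
6 160/37 160 6080/37 5760/37 2 -4 N
final 2 -3 E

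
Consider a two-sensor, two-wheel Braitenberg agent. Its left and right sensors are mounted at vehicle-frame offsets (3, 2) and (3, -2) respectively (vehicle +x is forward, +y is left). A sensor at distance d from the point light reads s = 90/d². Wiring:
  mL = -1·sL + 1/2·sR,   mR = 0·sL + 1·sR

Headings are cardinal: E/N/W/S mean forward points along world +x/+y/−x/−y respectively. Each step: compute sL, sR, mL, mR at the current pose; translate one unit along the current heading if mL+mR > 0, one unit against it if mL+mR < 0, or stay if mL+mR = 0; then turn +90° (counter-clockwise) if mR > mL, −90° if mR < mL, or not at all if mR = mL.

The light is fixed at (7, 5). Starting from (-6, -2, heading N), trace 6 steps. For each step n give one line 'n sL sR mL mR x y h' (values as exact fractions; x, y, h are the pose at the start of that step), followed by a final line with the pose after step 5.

n=0: pose=(-6,-2,N); sL=90/241, sR=90/137; mL=-1485/33017, mR=90/137; mL+mR=20205/33017 → advance +1; mR−mL=23175/33017 → turn +1·90°
n=1: pose=(-6,-1,W); sL=9/32, sR=45/136; mL=-63/544, mR=45/136; mL+mR=117/544 → advance +1; mR−mL=243/544 → turn +1·90°
n=2: pose=(-7,-1,S); sL=2/5, sR=90/337; mL=-449/1685, mR=90/337; mL+mR=1/1685 → advance +1; mR−mL=899/1685 → turn +1·90°
n=3: pose=(-7,-2,E); sL=45/73, sR=45/101; mL=-5805/14746, mR=45/101; mL+mR=765/14746 → advance +1; mR−mL=12375/14746 → turn +1·90°
n=4: pose=(-6,-2,N); sL=90/241, sR=90/137; mL=-1485/33017, mR=90/137; mL+mR=20205/33017 → advance +1; mR−mL=23175/33017 → turn +1·90°
n=5: pose=(-6,-1,W); sL=9/32, sR=45/136; mL=-63/544, mR=45/136; mL+mR=117/544 → advance +1; mR−mL=243/544 → turn +1·90°

0 90/241 90/137 -1485/33017 90/137 -6 -2 N
1 9/32 45/136 -63/544 45/136 -6 -1 W
2 2/5 90/337 -449/1685 90/337 -7 -1 S
3 45/73 45/101 -5805/14746 45/101 -7 -2 E
4 90/241 90/137 -1485/33017 90/137 -6 -2 N
5 9/32 45/136 -63/544 45/136 -6 -1 W
final -7 -1 S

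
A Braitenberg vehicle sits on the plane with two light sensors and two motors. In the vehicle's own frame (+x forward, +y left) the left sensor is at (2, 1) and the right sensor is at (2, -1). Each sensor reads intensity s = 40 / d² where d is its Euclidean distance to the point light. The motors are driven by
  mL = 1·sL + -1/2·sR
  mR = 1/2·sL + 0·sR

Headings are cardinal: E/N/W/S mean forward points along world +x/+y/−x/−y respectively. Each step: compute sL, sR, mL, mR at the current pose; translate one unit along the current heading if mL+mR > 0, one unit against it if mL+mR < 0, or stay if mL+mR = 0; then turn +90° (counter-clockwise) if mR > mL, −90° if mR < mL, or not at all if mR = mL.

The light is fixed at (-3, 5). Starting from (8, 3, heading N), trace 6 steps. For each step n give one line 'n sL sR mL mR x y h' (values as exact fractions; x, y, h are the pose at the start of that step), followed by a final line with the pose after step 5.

n=0: pose=(8,3,N); sL=2/5, sR=5/18; mL=47/180, mR=1/5; mL+mR=83/180 → advance +1; mR−mL=-11/180 → turn -1·90°
n=1: pose=(8,4,E); sL=40/169, sR=40/173; mL=3540/29237, mR=20/169; mL+mR=7000/29237 → advance +1; mR−mL=-80/29237 → turn -1·90°
n=2: pose=(9,4,S); sL=20/89, sR=4/13; mL=82/1157, mR=10/89; mL+mR=212/1157 → advance +1; mR−mL=48/1157 → turn +1·90°
n=3: pose=(9,3,E); sL=40/197, sR=8/41; mL=852/8077, mR=20/197; mL+mR=1672/8077 → advance +1; mR−mL=-32/8077 → turn -1·90°
n=4: pose=(10,3,S); sL=10/53, sR=1/4; mL=27/424, mR=5/53; mL+mR=67/424 → advance +1; mR−mL=13/424 → turn +1·90°
n=5: pose=(10,2,E); sL=40/229, sR=40/241; mL=5060/55189, mR=20/229; mL+mR=9880/55189 → advance +1; mR−mL=-240/55189 → turn -1·90°

0 2/5 5/18 47/180 1/5 8 3 N
1 40/169 40/173 3540/29237 20/169 8 4 E
2 20/89 4/13 82/1157 10/89 9 4 S
3 40/197 8/41 852/8077 20/197 9 3 E
4 10/53 1/4 27/424 5/53 10 3 S
5 40/229 40/241 5060/55189 20/229 10 2 E
final 11 2 S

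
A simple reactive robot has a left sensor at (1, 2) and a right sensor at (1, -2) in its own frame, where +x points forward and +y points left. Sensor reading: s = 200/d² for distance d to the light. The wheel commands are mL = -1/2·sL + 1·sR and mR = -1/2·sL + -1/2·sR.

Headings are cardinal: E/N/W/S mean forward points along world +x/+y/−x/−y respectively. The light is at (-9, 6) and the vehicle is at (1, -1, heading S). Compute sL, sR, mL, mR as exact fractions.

left sensor world pos  = (3, -2); dL² = 208
right sensor world pos = (-1, -2); dR² = 128
sL = 200/208 = 25/26
sR = 200/128 = 25/16
mL = -1/2·sL + 1·sR = 225/208
mR = -1/2·sL + -1/2·sR = -525/416

25/26 25/16 225/208 -525/416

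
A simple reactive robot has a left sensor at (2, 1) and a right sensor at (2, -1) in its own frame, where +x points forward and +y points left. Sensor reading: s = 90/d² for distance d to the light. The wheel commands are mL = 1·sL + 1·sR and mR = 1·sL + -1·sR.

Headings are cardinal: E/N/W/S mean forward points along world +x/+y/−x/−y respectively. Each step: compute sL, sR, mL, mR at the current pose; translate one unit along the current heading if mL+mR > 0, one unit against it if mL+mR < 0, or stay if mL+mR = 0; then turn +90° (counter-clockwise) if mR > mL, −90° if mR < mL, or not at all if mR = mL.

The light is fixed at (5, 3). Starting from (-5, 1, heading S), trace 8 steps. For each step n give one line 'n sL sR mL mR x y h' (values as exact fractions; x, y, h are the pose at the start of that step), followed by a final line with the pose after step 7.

n=0: pose=(-5,1,S); sL=90/97, sR=90/137; mL=21060/13289, mR=3600/13289; mL+mR=180/97 → advance +1; mR−mL=-180/137 → turn -1·90°
n=1: pose=(-5,0,W); sL=9/16, sR=45/74; mL=693/592, mR=-27/592; mL+mR=9/8 → advance +1; mR−mL=-45/37 → turn -1·90°
n=2: pose=(-6,0,N); sL=18/29, sR=90/101; mL=4428/2929, mR=-792/2929; mL+mR=36/29 → advance +1; mR−mL=-180/101 → turn -1·90°
n=3: pose=(-6,1,E); sL=45/41, sR=1; mL=86/41, mR=4/41; mL+mR=90/41 → advance +1; mR−mL=-2 → turn -1·90°
n=4: pose=(-5,1,S); sL=90/97, sR=90/137; mL=21060/13289, mR=3600/13289; mL+mR=180/97 → advance +1; mR−mL=-180/137 → turn -1·90°
n=5: pose=(-5,0,W); sL=9/16, sR=45/74; mL=693/592, mR=-27/592; mL+mR=9/8 → advance +1; mR−mL=-45/37 → turn -1·90°
n=6: pose=(-6,0,N); sL=18/29, sR=90/101; mL=4428/2929, mR=-792/2929; mL+mR=36/29 → advance +1; mR−mL=-180/101 → turn -1·90°
n=7: pose=(-6,1,E); sL=45/41, sR=1; mL=86/41, mR=4/41; mL+mR=90/41 → advance +1; mR−mL=-2 → turn -1·90°

0 90/97 90/137 21060/13289 3600/13289 -5 1 S
1 9/16 45/74 693/592 -27/592 -5 0 W
2 18/29 90/101 4428/2929 -792/2929 -6 0 N
3 45/41 1 86/41 4/41 -6 1 E
4 90/97 90/137 21060/13289 3600/13289 -5 1 S
5 9/16 45/74 693/592 -27/592 -5 0 W
6 18/29 90/101 4428/2929 -792/2929 -6 0 N
7 45/41 1 86/41 4/41 -6 1 E
final -5 1 S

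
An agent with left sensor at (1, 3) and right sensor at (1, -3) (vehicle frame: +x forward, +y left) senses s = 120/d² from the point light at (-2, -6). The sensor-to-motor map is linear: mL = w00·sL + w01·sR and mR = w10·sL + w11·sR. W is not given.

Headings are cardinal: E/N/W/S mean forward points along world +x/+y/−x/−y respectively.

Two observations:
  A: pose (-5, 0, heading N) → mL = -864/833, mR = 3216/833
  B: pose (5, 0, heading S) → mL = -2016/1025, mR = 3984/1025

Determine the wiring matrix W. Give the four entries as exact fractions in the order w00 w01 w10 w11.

obs A: pose=(-5,0,N) → sL=24/17, sR=120/49, mL=-864/833, mR=3216/833
obs B: pose=(5,0,S) → sL=24/25, sR=120/41, mL=-2016/1025, mR=3984/1025
sensor matrix S = [[24/17, 120/49], [24/25, 120/41]]; det S = 304128/170765
solve [mL_A; mL_B] = S·[w00; w01] and [mR_A; mR_B] = S·[w10; w11]:
  w00 = 1, w01 = -1, w10 = 1, w11 = 1

1 -1 1 1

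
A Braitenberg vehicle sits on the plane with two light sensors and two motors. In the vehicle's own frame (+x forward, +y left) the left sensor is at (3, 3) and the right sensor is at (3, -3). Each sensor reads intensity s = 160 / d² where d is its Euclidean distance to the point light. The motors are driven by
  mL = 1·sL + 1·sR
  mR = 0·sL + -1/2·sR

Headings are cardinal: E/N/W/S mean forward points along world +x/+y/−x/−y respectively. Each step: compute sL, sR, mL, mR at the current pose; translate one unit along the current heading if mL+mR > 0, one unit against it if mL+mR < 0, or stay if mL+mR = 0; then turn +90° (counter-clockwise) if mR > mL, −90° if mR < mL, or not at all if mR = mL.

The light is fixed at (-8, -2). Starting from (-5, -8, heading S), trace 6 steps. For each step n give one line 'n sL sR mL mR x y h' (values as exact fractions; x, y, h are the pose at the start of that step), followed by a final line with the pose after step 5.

0 160/117 160/81 3520/1053 -80/81 -5 -8 S
1 8/5 10 58/5 -5 -5 -9 W
2 160/17 160/41 9280/697 -80/41 -6 -9 N
3 80/17 80/53 5600/901 -40/53 -6 -8 E
4 160/117 160/81 3520/1053 -80/81 -5 -8 S
5 8/5 10 58/5 -5 -5 -9 W
final -6 -9 N

n=0: pose=(-5,-8,S); sL=160/117, sR=160/81; mL=3520/1053, mR=-80/81; mL+mR=2480/1053 → advance +1; mR−mL=-1520/351 → turn -1·90°
n=1: pose=(-5,-9,W); sL=8/5, sR=10; mL=58/5, mR=-5; mL+mR=33/5 → advance +1; mR−mL=-83/5 → turn -1·90°
n=2: pose=(-6,-9,N); sL=160/17, sR=160/41; mL=9280/697, mR=-80/41; mL+mR=7920/697 → advance +1; mR−mL=-10640/697 → turn -1·90°
n=3: pose=(-6,-8,E); sL=80/17, sR=80/53; mL=5600/901, mR=-40/53; mL+mR=4920/901 → advance +1; mR−mL=-6280/901 → turn -1·90°
n=4: pose=(-5,-8,S); sL=160/117, sR=160/81; mL=3520/1053, mR=-80/81; mL+mR=2480/1053 → advance +1; mR−mL=-1520/351 → turn -1·90°
n=5: pose=(-5,-9,W); sL=8/5, sR=10; mL=58/5, mR=-5; mL+mR=33/5 → advance +1; mR−mL=-83/5 → turn -1·90°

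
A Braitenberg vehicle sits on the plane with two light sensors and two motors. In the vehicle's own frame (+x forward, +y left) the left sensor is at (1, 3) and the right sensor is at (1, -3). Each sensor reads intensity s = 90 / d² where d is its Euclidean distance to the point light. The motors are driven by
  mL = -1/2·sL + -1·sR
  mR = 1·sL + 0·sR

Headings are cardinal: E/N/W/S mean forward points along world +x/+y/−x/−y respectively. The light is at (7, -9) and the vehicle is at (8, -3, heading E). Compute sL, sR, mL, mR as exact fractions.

18/17 90/13 -1647/221 18/17

left sensor world pos  = (9, 0); dL² = 85
right sensor world pos = (9, -6); dR² = 13
sL = 90/85 = 18/17
sR = 90/13 = 90/13
mL = -1/2·sL + -1·sR = -1647/221
mR = 1·sL + 0·sR = 18/17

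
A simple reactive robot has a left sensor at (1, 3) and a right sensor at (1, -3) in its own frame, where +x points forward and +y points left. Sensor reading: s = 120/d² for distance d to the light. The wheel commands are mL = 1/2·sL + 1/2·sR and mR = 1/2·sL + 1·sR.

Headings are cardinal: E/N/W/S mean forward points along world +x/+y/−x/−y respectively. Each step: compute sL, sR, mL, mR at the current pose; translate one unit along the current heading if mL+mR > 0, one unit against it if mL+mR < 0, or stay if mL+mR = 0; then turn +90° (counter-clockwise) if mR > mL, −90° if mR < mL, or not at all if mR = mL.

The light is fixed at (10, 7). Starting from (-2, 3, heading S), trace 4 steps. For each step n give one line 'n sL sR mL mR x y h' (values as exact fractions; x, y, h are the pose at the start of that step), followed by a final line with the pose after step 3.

0 60/53 12/25 1068/1325 1386/1325 -2 3 S
1 24/25 24/37 744/925 1044/925 -2 2 E
2 30/53 3/2 219/212 189/106 -1 2 N
3 120/193 24/29 4056/5597 6372/5597 -1 3 W
final -2 3 S

n=0: pose=(-2,3,S); sL=60/53, sR=12/25; mL=1068/1325, mR=1386/1325; mL+mR=2454/1325 → advance +1; mR−mL=6/25 → turn +1·90°
n=1: pose=(-2,2,E); sL=24/25, sR=24/37; mL=744/925, mR=1044/925; mL+mR=1788/925 → advance +1; mR−mL=12/37 → turn +1·90°
n=2: pose=(-1,2,N); sL=30/53, sR=3/2; mL=219/212, mR=189/106; mL+mR=597/212 → advance +1; mR−mL=3/4 → turn +1·90°
n=3: pose=(-1,3,W); sL=120/193, sR=24/29; mL=4056/5597, mR=6372/5597; mL+mR=10428/5597 → advance +1; mR−mL=12/29 → turn +1·90°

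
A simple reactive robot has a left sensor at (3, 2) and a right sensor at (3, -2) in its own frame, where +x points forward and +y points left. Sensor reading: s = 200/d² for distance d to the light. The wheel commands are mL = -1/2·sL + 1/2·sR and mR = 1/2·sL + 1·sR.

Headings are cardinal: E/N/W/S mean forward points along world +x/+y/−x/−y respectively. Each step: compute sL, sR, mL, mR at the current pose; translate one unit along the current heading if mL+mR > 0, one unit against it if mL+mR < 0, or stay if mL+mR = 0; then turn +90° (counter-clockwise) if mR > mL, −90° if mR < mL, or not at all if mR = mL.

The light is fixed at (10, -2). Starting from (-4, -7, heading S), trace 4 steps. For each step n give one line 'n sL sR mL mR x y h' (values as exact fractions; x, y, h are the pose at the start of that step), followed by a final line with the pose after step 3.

0 25/26 5/8 -35/208 115/104 -4 -7 S
1 200/137 40/37 -960/5069 9180/5069 -4 -8 E
2 100/117 20/13 40/117 230/117 -3 -8 N
3 40/61 40/53 160/3233 3500/3233 -3 -7 W
final -4 -7 S

n=0: pose=(-4,-7,S); sL=25/26, sR=5/8; mL=-35/208, mR=115/104; mL+mR=15/16 → advance +1; mR−mL=265/208 → turn +1·90°
n=1: pose=(-4,-8,E); sL=200/137, sR=40/37; mL=-960/5069, mR=9180/5069; mL+mR=60/37 → advance +1; mR−mL=10140/5069 → turn +1·90°
n=2: pose=(-3,-8,N); sL=100/117, sR=20/13; mL=40/117, mR=230/117; mL+mR=30/13 → advance +1; mR−mL=190/117 → turn +1·90°
n=3: pose=(-3,-7,W); sL=40/61, sR=40/53; mL=160/3233, mR=3500/3233; mL+mR=60/53 → advance +1; mR−mL=3340/3233 → turn +1·90°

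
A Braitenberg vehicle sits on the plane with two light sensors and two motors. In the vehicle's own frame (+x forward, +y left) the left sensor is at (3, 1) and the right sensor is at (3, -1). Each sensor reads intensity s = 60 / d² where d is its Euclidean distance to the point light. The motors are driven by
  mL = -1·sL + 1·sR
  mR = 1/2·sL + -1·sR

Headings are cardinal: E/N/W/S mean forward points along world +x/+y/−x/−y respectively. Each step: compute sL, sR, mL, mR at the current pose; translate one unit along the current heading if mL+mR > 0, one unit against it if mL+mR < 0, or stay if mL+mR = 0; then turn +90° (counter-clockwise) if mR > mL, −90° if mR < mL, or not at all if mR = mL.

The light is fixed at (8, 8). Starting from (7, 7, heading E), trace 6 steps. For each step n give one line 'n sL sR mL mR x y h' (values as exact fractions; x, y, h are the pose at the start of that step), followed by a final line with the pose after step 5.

n=0: pose=(7,7,E); sL=15, sR=15/2; mL=-15/2, mR=0; mL+mR=-15/2 → advance -1; mR−mL=15/2 → turn +1·90°
n=1: pose=(6,7,N); sL=60/13, sR=12; mL=96/13, mR=-126/13; mL+mR=-30/13 → advance -1; mR−mL=-222/13 → turn -1·90°
n=2: pose=(6,6,E); sL=30, sR=6; mL=-24, mR=9; mL+mR=-15 → advance -1; mR−mL=33 → turn +1·90°
n=3: pose=(5,6,N); sL=60/17, sR=12; mL=144/17, mR=-174/17; mL+mR=-30/17 → advance -1; mR−mL=-318/17 → turn -1·90°
n=4: pose=(5,5,E); sL=15, sR=15/4; mL=-45/4, mR=15/4; mL+mR=-15/2 → advance -1; mR−mL=15 → turn +1·90°
n=5: pose=(4,5,N); sL=12/5, sR=20/3; mL=64/15, mR=-82/15; mL+mR=-6/5 → advance -1; mR−mL=-146/15 → turn -1·90°

0 15 15/2 -15/2 0 7 7 E
1 60/13 12 96/13 -126/13 6 7 N
2 30 6 -24 9 6 6 E
3 60/17 12 144/17 -174/17 5 6 N
4 15 15/4 -45/4 15/4 5 5 E
5 12/5 20/3 64/15 -82/15 4 5 N
final 4 4 E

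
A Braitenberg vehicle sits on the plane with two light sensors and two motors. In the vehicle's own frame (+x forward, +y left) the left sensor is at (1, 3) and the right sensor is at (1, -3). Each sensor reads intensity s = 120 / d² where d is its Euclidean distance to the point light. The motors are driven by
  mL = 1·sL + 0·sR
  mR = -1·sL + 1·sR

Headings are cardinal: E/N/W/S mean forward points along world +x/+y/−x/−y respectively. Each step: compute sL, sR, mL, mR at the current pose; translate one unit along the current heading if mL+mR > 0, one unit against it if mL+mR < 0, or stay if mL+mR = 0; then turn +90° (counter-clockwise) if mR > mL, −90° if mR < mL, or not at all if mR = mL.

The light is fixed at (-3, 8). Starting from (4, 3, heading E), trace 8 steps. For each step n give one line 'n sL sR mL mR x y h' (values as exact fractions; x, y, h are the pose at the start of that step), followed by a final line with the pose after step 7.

0 30/17 15/16 30/17 -225/272 4 3 E
1 120/157 120/61 120/157 11520/9577 5 3 S
2 4/3 20/27 4/3 -16/27 5 2 E
3 120/193 24/17 120/193 2592/3281 6 2 S
4 30/29 3/5 30/29 -63/145 6 1 E
5 120/233 120/113 120/233 14400/26329 7 1 S
6 60/73 60/121 60/73 -2880/8833 7 0 E
7 120/277 24/29 120/277 3168/8033 8 0 S
final 8 -1 W

n=0: pose=(4,3,E); sL=30/17, sR=15/16; mL=30/17, mR=-225/272; mL+mR=15/16 → advance +1; mR−mL=-705/272 → turn -1·90°
n=1: pose=(5,3,S); sL=120/157, sR=120/61; mL=120/157, mR=11520/9577; mL+mR=120/61 → advance +1; mR−mL=4200/9577 → turn +1·90°
n=2: pose=(5,2,E); sL=4/3, sR=20/27; mL=4/3, mR=-16/27; mL+mR=20/27 → advance +1; mR−mL=-52/27 → turn -1·90°
n=3: pose=(6,2,S); sL=120/193, sR=24/17; mL=120/193, mR=2592/3281; mL+mR=24/17 → advance +1; mR−mL=552/3281 → turn +1·90°
n=4: pose=(6,1,E); sL=30/29, sR=3/5; mL=30/29, mR=-63/145; mL+mR=3/5 → advance +1; mR−mL=-213/145 → turn -1·90°
n=5: pose=(7,1,S); sL=120/233, sR=120/113; mL=120/233, mR=14400/26329; mL+mR=120/113 → advance +1; mR−mL=840/26329 → turn +1·90°
n=6: pose=(7,0,E); sL=60/73, sR=60/121; mL=60/73, mR=-2880/8833; mL+mR=60/121 → advance +1; mR−mL=-10140/8833 → turn -1·90°
n=7: pose=(8,0,S); sL=120/277, sR=24/29; mL=120/277, mR=3168/8033; mL+mR=24/29 → advance +1; mR−mL=-312/8033 → turn -1·90°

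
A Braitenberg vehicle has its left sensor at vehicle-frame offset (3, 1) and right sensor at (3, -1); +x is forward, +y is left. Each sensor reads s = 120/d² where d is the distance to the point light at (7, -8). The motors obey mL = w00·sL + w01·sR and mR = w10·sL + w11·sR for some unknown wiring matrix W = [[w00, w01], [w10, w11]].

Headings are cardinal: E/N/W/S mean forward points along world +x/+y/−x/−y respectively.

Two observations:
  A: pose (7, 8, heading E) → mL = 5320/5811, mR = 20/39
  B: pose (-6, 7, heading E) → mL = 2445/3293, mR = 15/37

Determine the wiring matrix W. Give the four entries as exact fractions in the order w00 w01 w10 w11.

obs A: pose=(7,8,E) → sL=60/149, sR=20/39, mL=5320/5811, mR=20/39
obs B: pose=(-6,7,E) → sL=30/89, sR=15/37, mL=2445/3293, mR=15/37
sensor matrix S = [[60/149, 20/39], [30/89, 15/37]]; det S = -61300/6378541
solve [mL_A; mL_B] = S·[w00; w01] and [mR_A; mR_B] = S·[w10; w11]:
  w00 = 1, w01 = 1, w10 = 0, w11 = 1

1 1 0 1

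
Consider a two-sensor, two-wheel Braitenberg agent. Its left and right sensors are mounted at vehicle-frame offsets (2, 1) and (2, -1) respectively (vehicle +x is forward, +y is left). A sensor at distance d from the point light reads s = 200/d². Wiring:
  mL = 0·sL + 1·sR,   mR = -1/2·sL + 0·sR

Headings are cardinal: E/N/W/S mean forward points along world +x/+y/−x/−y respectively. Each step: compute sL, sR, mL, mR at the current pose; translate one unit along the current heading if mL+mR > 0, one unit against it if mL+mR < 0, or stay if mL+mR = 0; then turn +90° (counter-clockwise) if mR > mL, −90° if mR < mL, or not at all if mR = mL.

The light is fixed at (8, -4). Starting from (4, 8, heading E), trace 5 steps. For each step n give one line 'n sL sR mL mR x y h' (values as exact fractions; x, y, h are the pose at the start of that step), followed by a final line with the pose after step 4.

n=0: pose=(4,8,E); sL=200/173, sR=8/5; mL=8/5, mR=-100/173; mL+mR=884/865 → advance +1; mR−mL=-1884/865 → turn -1·90°
n=1: pose=(5,8,S); sL=25/13, sR=50/29; mL=50/29, mR=-25/26; mL+mR=575/754 → advance +1; mR−mL=-2025/754 → turn -1·90°
n=2: pose=(5,7,W); sL=8/5, sR=200/169; mL=200/169, mR=-4/5; mL+mR=324/845 → advance +1; mR−mL=-1676/845 → turn -1·90°
n=3: pose=(4,7,N); sL=100/97, sR=100/89; mL=100/89, mR=-50/97; mL+mR=5250/8633 → advance +1; mR−mL=-14150/8633 → turn -1·90°
n=4: pose=(4,8,E); sL=200/173, sR=8/5; mL=8/5, mR=-100/173; mL+mR=884/865 → advance +1; mR−mL=-1884/865 → turn -1·90°

0 200/173 8/5 8/5 -100/173 4 8 E
1 25/13 50/29 50/29 -25/26 5 8 S
2 8/5 200/169 200/169 -4/5 5 7 W
3 100/97 100/89 100/89 -50/97 4 7 N
4 200/173 8/5 8/5 -100/173 4 8 E
final 5 8 S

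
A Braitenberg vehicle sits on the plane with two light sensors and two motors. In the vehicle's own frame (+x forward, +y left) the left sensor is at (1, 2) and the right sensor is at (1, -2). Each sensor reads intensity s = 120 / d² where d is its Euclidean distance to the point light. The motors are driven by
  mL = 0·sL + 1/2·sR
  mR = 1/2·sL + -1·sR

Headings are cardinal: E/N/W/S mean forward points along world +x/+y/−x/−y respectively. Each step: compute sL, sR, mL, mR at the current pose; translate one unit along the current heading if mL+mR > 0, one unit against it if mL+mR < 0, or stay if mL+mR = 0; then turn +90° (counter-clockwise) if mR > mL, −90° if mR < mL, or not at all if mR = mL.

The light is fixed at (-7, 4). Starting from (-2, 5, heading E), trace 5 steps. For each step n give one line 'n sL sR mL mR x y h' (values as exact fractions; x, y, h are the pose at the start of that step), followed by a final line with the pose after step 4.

n=0: pose=(-2,5,E); sL=8/3, sR=120/37; mL=60/37, mR=-212/111; mL+mR=-32/111 → advance -1; mR−mL=-392/111 → turn -1·90°
n=1: pose=(-3,5,S); sL=10/3, sR=30; mL=15, mR=-85/3; mL+mR=-40/3 → advance -1; mR−mL=-130/3 → turn -1·90°
n=2: pose=(-3,6,W); sL=40/3, sR=24/5; mL=12/5, mR=28/15; mL+mR=64/15 → advance +1; mR−mL=-8/15 → turn -1·90°
n=3: pose=(-4,6,N); sL=12, sR=60/17; mL=30/17, mR=42/17; mL+mR=72/17 → advance +1; mR−mL=12/17 → turn +1·90°
n=4: pose=(-4,7,W); sL=24, sR=120/29; mL=60/29, mR=228/29; mL+mR=288/29 → advance +1; mR−mL=168/29 → turn +1·90°

0 8/3 120/37 60/37 -212/111 -2 5 E
1 10/3 30 15 -85/3 -3 5 S
2 40/3 24/5 12/5 28/15 -3 6 W
3 12 60/17 30/17 42/17 -4 6 N
4 24 120/29 60/29 228/29 -4 7 W
final -5 7 S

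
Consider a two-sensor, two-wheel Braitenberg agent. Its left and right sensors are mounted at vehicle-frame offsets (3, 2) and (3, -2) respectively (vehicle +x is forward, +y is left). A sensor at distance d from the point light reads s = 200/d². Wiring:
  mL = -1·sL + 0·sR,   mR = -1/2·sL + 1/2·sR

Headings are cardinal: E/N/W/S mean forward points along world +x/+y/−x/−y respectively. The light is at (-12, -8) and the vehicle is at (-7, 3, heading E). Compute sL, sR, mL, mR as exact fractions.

200/233 40/29 -200/233 1760/6757

left sensor world pos  = (-4, 5); dL² = 233
right sensor world pos = (-4, 1); dR² = 145
sL = 200/233 = 200/233
sR = 200/145 = 40/29
mL = -1·sL + 0·sR = -200/233
mR = -1/2·sL + 1/2·sR = 1760/6757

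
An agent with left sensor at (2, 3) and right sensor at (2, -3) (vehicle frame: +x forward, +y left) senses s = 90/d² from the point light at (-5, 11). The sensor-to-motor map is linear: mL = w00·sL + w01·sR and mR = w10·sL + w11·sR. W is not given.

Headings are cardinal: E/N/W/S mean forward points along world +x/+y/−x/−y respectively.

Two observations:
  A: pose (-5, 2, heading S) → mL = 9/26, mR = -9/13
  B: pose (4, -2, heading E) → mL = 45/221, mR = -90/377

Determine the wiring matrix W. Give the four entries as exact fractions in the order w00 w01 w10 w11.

obs A: pose=(-5,2,S) → sL=9/13, sR=9/13, mL=9/26, mR=-9/13
obs B: pose=(4,-2,E) → sL=90/221, sR=90/377, mL=45/221, mR=-90/377
sensor matrix S = [[9/13, 9/13], [90/221, 90/377]]; det S = -9720/83317
solve [mL_A; mL_B] = S·[w00; w01] and [mR_A; mR_B] = S·[w10; w11]:
  w00 = 1/2, w01 = 0, w10 = 0, w11 = -1

1/2 0 0 -1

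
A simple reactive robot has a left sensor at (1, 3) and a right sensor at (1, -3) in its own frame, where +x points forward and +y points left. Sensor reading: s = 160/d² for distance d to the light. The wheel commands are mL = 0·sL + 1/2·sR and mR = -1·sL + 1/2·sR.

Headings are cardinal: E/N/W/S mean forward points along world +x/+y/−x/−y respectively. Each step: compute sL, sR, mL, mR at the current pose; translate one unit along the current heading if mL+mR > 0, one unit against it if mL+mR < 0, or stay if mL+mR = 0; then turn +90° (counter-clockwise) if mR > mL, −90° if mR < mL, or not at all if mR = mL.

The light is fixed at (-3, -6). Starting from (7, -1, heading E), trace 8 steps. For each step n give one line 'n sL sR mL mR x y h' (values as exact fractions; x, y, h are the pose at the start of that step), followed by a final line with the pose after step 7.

n=0: pose=(7,-1,E); sL=32/37, sR=32/25; mL=16/25, mR=-208/925; mL+mR=384/925 → advance +1; mR−mL=-32/37 → turn -1·90°
n=1: pose=(8,-1,S); sL=40/53, sR=2; mL=1, mR=13/53; mL+mR=66/53 → advance +1; mR−mL=-40/53 → turn -1·90°
n=2: pose=(8,-2,W); sL=160/101, sR=160/149; mL=80/149, mR=-15760/15049; mL+mR=-7680/15049 → advance -1; mR−mL=-160/101 → turn -1·90°
n=3: pose=(9,-2,N); sL=80/53, sR=16/25; mL=8/25, mR=-1576/1325; mL+mR=-1152/1325 → advance -1; mR−mL=-80/53 → turn -1·90°
n=4: pose=(9,-3,E); sL=32/41, sR=160/169; mL=80/169, mR=-2128/6929; mL+mR=1152/6929 → advance +1; mR−mL=-32/41 → turn -1·90°
n=5: pose=(10,-3,S); sL=8/13, sR=20/13; mL=10/13, mR=2/13; mL+mR=12/13 → advance +1; mR−mL=-8/13 → turn -1·90°
n=6: pose=(10,-4,W); sL=32/29, sR=160/169; mL=80/169, mR=-3088/4901; mL+mR=-768/4901 → advance -1; mR−mL=-32/29 → turn -1·90°
n=7: pose=(11,-4,N); sL=16/13, sR=80/149; mL=40/149, mR=-1864/1937; mL+mR=-1344/1937 → advance -1; mR−mL=-16/13 → turn -1·90°

0 32/37 32/25 16/25 -208/925 7 -1 E
1 40/53 2 1 13/53 8 -1 S
2 160/101 160/149 80/149 -15760/15049 8 -2 W
3 80/53 16/25 8/25 -1576/1325 9 -2 N
4 32/41 160/169 80/169 -2128/6929 9 -3 E
5 8/13 20/13 10/13 2/13 10 -3 S
6 32/29 160/169 80/169 -3088/4901 10 -4 W
7 16/13 80/149 40/149 -1864/1937 11 -4 N
final 11 -5 E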